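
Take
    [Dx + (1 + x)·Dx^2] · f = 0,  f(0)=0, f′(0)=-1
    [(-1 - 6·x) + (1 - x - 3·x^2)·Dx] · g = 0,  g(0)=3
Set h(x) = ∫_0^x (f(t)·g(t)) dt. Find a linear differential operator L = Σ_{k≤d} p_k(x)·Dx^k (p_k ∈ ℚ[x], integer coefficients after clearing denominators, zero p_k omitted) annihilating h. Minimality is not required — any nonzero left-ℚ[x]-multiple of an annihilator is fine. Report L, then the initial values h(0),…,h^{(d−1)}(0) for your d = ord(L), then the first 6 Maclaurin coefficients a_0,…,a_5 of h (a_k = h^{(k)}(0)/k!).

L = (7 + 12·x)·Dx + (1 + 15·x + 15·x^2)·Dx^2 + (-1 + 4·x^2 + 3·x^3)·Dx^3  (order 3).
h: a_k = 0, 0, -3/2, -1/2, -23/8, -61/20, …
ICs: h(0) = 0, h′(0) = 0, h′′(0) = -3.

f: a_k = 0, -1, 1/2, -1/3, 1/4, -1/5, …
g: a_k = 3, 3, 12, 21, 57, 120, …
Product ⇒ symmetric product L₀, ord ≤ 2.
h=∫h₀ ⇒ L = L₀·Dx.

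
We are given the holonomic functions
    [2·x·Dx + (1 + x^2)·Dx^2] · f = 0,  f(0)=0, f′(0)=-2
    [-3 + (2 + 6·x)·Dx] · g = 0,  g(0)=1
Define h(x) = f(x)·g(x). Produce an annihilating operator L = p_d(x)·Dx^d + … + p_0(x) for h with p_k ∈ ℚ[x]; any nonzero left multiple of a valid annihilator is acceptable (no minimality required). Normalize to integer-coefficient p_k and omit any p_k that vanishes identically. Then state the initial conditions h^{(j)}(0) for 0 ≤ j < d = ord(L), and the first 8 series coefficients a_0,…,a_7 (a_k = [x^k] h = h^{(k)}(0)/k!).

L = (27 - 12·x - 9·x^2) + (-12 - 28·x + 36·x^2 + 36·x^3)·Dx + (4 + 24·x + 40·x^2 + 24·x^3 + 36·x^4)·Dx^2  (order 2).
h: a_k = 0, -2, -3, 35/12, -19/8, 1657/320, -8169/640, 511199/17920, …
ICs: h(0) = 0, h′(0) = -2.

f: a_k = 0, -2, 0, 2/3, 0, -2/5, 0, 2/7, …
g: a_k = 1, 3/2, -9/8, 27/16, -405/128, 1701/256, -15309/1024, 72171/2048, …
f·g: L₀ = L_f ⊗_s L_g, ord ≤ 2·1.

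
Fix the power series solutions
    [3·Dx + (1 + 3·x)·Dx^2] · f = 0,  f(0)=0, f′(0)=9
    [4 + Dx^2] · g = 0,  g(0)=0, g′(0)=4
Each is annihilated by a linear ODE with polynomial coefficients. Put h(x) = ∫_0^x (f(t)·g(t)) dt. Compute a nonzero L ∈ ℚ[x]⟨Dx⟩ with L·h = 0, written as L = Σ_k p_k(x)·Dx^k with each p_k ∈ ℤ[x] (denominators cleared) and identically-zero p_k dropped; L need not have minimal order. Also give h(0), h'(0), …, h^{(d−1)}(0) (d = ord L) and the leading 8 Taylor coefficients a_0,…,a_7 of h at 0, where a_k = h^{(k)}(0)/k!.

f: a_k = 0, 9, -27/2, 27, -243/4, 729/5, -729/2, 6561/7, …
g: a_k = 0, 4, 0, -8/3, 0, 8/15, 0, -16/315, …
h₀=f·g: eliminate ⇒ L₀, order ≤ 2·2.
h=∫h₀ ⇒ L = L₀·Dx.
L = (-1112 - 1248·x + 7344·x^2 + 27648·x^3 + 20736·x^4)·Dx + (-48 + 2160·x + 10368·x^2 + 10368·x^3)·Dx^2 + (-250 + 240·x + 4968·x^2 + 13824·x^3 + 10368·x^4)·Dx^3 + (-12 + 540·x + 2592·x^2 + 2592·x^3)·Dx^4 + (7 + 138·x + 783·x^2 + 1728·x^3 + 1296·x^4)·Dx^5  (order 5).
h: a_k = 0, 0, 0, 12, -27/2, 84/5, -69/2, 516/7, …
ICs: h(0) = 0, h′(0) = 0, h′′(0) = 0, h′′′(0) = 72, h′′′′(0) = -324.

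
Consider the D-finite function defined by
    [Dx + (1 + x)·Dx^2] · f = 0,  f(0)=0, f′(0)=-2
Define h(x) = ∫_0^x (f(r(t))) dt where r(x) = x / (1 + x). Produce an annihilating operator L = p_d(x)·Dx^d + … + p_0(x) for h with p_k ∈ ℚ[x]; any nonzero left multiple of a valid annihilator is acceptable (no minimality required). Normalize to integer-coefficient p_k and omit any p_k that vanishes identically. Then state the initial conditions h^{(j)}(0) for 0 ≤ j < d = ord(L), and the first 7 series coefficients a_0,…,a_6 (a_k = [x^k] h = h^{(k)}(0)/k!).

L = (3 + 4·x)·Dx^2 + (1 + 3·x + 2·x^2)·Dx^3  (order 3).
h: a_k = 0, 0, -1, 1, -7/6, 3/2, -31/15, …
ICs: h(0) = 0, h′(0) = 0, h′′(0) = -2.

f: a_k = 0, -2, 1, -2/3, 1/2, -2/5, 1/3, …
f∘r: x↦r, Dx↦Dx/r' in L_f ⇒ L₀.
h=∫h₀ ⇒ L = L₀·Dx.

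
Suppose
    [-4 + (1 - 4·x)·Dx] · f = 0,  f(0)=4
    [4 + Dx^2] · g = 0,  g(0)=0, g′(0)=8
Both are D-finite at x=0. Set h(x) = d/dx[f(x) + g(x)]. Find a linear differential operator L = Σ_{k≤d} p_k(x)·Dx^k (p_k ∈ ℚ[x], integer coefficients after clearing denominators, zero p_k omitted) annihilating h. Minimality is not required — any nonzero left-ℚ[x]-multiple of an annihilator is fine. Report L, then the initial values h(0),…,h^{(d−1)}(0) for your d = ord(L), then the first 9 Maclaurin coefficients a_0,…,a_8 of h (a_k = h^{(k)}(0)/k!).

L = (1568 - 256·x + 512·x^2) + (-100 + 432·x - 192·x^2 + 256·x^3)·Dx + (392 - 64·x + 128·x^2)·Dx^2 + (-25 + 108·x - 48·x^2 + 64·x^3)·Dx^3  (order 3).
h: a_k = 24, 128, 752, 4096, 61456/3, 98304, 20643808/45, 2097152, 2972712976/315, …
ICs: h(0) = 24, h′(0) = 128, h′′(0) = 1504.

f: a_k = 4, 16, 64, 256, 1024, 4096, 16384, 65536, 262144, …
g: a_k = 0, 8, 0, -16/3, 0, 16/15, 0, -32/315, 0, …
L₀ := lclm(L_f,L_g); ord L₀ ≤ 1+2.
h=h₀': d/dx-closure on L₀ ⇒ L.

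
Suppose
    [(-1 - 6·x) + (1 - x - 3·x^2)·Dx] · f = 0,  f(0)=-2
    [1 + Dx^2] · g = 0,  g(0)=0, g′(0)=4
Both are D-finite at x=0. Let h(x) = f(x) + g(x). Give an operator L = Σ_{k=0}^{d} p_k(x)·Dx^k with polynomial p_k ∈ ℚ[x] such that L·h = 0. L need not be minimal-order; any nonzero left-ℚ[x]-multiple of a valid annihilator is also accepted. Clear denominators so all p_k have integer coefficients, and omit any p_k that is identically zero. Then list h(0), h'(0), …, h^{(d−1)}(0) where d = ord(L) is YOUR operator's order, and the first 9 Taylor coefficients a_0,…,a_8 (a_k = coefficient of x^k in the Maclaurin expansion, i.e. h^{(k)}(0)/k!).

f: a_k = -2, -2, -8, -14, -38, -80, -194, -434, -1016, …
g: a_k = 0, 4, 0, -2/3, 0, 1/30, 0, -1/1260, 0, …
h₀=f+g: left-lcm gives L₀, ord ≤ 3.
L = (43 + 292·x + 307·x^2 + 624·x^3 + 45·x^4 + 54·x^5) + (-9 - 7·x - 6·x^2 + 91·x^3 + 144·x^4 + 27·x^5 + 27·x^6)·Dx + (43 + 292·x + 307·x^2 + 624·x^3 + 45·x^4 + 54·x^5)·Dx^2 + (-9 - 7·x - 6·x^2 + 91·x^3 + 144·x^4 + 27·x^5 + 27·x^6)·Dx^3  (order 3).
h: a_k = -2, 2, -8, -44/3, -38, -2399/30, -194, -546841/1260, -1016, …
ICs: h(0) = -2, h′(0) = 2, h′′(0) = -16.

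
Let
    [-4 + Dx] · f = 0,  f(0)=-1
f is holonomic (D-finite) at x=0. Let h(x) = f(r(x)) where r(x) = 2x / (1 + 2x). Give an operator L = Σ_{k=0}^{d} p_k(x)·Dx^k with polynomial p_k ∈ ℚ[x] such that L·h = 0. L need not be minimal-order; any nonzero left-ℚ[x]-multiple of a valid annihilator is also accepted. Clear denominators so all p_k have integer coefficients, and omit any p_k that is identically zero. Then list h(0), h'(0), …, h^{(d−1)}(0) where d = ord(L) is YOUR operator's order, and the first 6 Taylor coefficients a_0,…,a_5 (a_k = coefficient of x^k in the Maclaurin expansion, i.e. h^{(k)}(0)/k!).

f: a_k = -1, -4, -8, -32/3, -32/3, -128/15, …
L₀ from L_f via x↦r, Dx↦r'^{-1}Dx.
L = -8 + (1 + 4·x + 4·x^2)·Dx  (order 1).
h: a_k = -1, -8, -16, 32/3, 64/3, -896/15, …
ICs: h(0) = -1.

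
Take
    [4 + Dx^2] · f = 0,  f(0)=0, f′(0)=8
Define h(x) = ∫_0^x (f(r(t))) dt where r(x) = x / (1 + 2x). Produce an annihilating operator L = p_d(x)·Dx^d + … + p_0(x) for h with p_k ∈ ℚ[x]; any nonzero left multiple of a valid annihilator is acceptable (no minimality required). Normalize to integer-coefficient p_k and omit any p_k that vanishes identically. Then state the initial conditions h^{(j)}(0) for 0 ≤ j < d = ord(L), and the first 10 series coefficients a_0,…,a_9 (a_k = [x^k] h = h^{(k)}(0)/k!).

L = 4·Dx + (4 + 24·x + 48·x^2 + 32·x^3)·Dx^2 + (1 + 8·x + 24·x^2 + 32·x^3 + 16·x^4)·Dx^3  (order 3).
h: a_k = 0, 0, 4, -16/3, 20/3, -32/5, 8/45, 160/7, -27724/315, 101824/405, …
ICs: h(0) = 0, h′(0) = 0, h′′(0) = 8.

f: a_k = 0, 8, 0, -16/3, 0, 16/15, 0, -32/315, 0, 16/2835, …
h₀=f(r): pull back L_f along r ⇒ L₀.
Integrate: L := L₀·Dx.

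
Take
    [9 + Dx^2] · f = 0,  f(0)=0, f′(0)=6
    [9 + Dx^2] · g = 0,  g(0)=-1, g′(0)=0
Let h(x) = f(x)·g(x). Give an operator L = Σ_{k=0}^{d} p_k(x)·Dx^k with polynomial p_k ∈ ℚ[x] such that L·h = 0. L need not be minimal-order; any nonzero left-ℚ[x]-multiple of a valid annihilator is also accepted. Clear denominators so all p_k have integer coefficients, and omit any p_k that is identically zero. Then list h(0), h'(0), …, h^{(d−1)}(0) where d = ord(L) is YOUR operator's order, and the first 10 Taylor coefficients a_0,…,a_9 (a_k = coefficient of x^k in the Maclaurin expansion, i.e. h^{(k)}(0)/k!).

L = 36·Dx + Dx^3  (order 3).
h: a_k = 0, -6, 0, 36, 0, -324/5, 0, 1944/35, 0, -972/35, …
ICs: h(0) = 0, h′(0) = -6, h′′(0) = 0.

f: a_k = 0, 6, 0, -9, 0, 81/20, 0, -243/280, 0, 243/2240, …
g: a_k = -1, 0, 9/2, 0, -27/8, 0, 81/80, 0, -729/4480, 0, …
Product ⇒ symmetric product L₀, ord ≤ 4.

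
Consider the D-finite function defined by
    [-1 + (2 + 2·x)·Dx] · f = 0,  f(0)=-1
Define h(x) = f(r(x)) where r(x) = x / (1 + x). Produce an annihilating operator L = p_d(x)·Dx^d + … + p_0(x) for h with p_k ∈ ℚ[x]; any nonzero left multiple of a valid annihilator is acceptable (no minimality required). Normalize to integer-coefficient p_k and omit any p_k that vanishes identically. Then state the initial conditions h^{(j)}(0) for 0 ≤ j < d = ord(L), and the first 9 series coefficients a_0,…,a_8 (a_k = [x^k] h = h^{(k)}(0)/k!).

f: a_k = -1, -1/2, 1/8, -1/16, 5/128, -7/256, 21/1024, -33/2048, 429/32768, …
Change of var in L_f (x↦r) gives L₀.
L = -1 + (2 + 6·x + 4·x^2)·Dx  (order 1).
h: a_k = -1, -1/2, 5/8, -13/16, 141/128, -399/256, 2353/1024, -7205/2048, 182461/32768, …
ICs: h(0) = -1.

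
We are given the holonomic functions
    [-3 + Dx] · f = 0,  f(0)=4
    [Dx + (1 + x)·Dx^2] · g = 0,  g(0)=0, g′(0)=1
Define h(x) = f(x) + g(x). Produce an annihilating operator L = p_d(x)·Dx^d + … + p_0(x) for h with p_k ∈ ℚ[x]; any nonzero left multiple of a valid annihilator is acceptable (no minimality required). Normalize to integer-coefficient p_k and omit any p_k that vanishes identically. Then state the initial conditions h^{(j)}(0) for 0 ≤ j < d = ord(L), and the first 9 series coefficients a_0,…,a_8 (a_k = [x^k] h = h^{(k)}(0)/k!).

L = (-15 - 9·x)·Dx + (-7 - 18·x - 9·x^2)·Dx^2 + (4 + 7·x + 3·x^2)·Dx^3  (order 3).
h: a_k = 4, 13, 35/2, 55/3, 53/4, 83/10, 233/60, 263/140, 589/1120, …
ICs: h(0) = 4, h′(0) = 13, h′′(0) = 35.

f: a_k = 4, 12, 18, 18, 27/2, 81/10, 81/20, 243/140, 729/1120, …
g: a_k = 0, 1, -1/2, 1/3, -1/4, 1/5, -1/6, 1/7, -1/8, …
Sum ⇒ L₀ = lclm(L_f,L_g) in ℚ(x)⟨Dx⟩.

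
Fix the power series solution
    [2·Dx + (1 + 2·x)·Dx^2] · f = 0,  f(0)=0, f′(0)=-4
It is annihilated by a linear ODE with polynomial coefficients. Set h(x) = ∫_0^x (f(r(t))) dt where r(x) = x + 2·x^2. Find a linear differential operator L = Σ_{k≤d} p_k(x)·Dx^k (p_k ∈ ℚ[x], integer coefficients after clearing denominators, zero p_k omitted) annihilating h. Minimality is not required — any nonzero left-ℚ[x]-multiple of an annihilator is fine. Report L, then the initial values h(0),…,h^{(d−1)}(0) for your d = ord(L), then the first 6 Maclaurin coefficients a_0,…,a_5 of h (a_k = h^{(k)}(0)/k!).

L = (-2 + 8·x + 16·x^2)·Dx^2 + (1 + 6·x + 12·x^2 + 16·x^3)·Dx^3  (order 3).
h: a_k = 0, 0, -2, -4/3, 8/3, -8/5, …
ICs: h(0) = 0, h′(0) = 0, h′′(0) = -4.

f: a_k = 0, -4, 4, -16/3, 8, -64/5, …
Change of var in L_f (x↦r) gives L₀.
∫: right-multiply L₀ by Dx.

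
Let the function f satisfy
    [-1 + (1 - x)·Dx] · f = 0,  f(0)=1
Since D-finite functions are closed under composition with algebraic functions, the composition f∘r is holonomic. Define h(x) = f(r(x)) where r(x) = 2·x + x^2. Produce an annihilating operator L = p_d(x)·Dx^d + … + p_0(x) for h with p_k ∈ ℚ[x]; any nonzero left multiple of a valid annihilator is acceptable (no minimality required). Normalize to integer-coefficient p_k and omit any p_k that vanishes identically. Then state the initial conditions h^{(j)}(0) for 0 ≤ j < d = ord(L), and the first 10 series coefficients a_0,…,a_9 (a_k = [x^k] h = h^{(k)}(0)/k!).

f: a_k = 1, 1, 1, 1, 1, 1, 1, 1, 1, 1, …
Substitute x→r, Dx→(1/r')Dx; clear ⇒ L₀.
L = (2 + 2·x) + (-1 + 2·x + x^2)·Dx  (order 1).
h: a_k = 1, 2, 5, 12, 29, 70, 169, 408, 985, 2378, …
ICs: h(0) = 1.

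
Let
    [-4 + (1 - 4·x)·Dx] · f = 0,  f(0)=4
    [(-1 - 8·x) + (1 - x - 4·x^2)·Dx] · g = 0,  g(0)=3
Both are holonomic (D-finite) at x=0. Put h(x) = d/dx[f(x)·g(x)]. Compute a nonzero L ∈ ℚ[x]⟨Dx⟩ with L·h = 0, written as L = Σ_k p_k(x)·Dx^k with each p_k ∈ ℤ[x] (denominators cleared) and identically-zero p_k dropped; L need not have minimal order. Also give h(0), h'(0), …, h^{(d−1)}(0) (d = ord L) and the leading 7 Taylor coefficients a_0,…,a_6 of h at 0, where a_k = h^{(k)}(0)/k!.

f: a_k = 4, 16, 64, 256, 1024, 4096, 16384, …
g: a_k = 3, 3, 15, 27, 87, 195, 543, …
L₀ := L_f ⊗_s L_g (sym. prod.), ord ≤ 1.
Derive L from L₀ (diff closure).
L = (50 - 96·x - 480·x^2 + 3072·x^4) + (-5 + 25·x + 48·x^2 - 320·x^3 + 768·x^5)·Dx  (order 1).
h: a_k = 60, 600, 3924, 22320, 115500, 567432, 2685060, …
ICs: h(0) = 60.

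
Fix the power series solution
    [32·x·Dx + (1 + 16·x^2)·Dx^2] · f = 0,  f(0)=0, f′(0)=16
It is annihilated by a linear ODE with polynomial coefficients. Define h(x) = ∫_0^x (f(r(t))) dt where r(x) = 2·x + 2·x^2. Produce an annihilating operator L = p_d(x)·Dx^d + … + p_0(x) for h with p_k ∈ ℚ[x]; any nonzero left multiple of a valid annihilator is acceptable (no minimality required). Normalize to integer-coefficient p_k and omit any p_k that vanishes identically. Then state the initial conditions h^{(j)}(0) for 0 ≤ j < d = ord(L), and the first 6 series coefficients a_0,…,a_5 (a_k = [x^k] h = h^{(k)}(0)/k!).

f: a_k = 0, 16, 0, -256/3, 0, 4096/5, …
h₀=f(r): pull back L_f along r ⇒ L₀.
∫: right-multiply L₀ by Dx.
L = (-2 + 128·x + 512·x^2 + 768·x^3 + 384·x^4)·Dx^2 + (1 + 2·x + 64·x^2 + 256·x^3 + 320·x^4 + 128·x^5)·Dx^3  (order 3).
h: a_k = 0, 0, 16, 32/3, -512/3, -2048/5, …
ICs: h(0) = 0, h′(0) = 0, h′′(0) = 32.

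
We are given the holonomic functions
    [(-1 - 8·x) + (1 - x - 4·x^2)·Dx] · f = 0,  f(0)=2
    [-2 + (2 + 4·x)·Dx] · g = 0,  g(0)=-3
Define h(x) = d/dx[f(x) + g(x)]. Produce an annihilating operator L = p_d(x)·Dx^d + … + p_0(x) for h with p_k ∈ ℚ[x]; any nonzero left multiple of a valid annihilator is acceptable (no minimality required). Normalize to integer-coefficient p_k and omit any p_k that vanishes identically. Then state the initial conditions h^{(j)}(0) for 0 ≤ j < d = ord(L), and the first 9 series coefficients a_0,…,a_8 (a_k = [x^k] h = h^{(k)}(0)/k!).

L = (-84 - 630·x - 1632·x^2 - 2112·x^3 - 1920·x^4) + (-51 - 678·x - 2781·x^2 - 5904·x^3 - 8208·x^4 - 5760·x^5)·Dx + (11 + 62·x + 117·x^2 - 102·x^3 - 1040·x^4 - 2016·x^5 - 1280·x^6)·Dx^2  (order 2).
h: a_k = -1, 23, 99/2, 479/2, 5095/8, 17565/8, 98091/16, 299527/16, 6729111/128, …
ICs: h(0) = -1, h′(0) = 23.

f: a_k = 2, 2, 10, 18, 58, 130, 362, 882, 2330, …
g: a_k = -3, -3, 3/2, -3/2, 15/8, -21/8, 63/16, -99/16, 1287/128, …
f+g: L₀ = lclm(L_f,L_g), ord ≤ 1+1.
h=h₀': d/dx-closure on L₀ ⇒ L.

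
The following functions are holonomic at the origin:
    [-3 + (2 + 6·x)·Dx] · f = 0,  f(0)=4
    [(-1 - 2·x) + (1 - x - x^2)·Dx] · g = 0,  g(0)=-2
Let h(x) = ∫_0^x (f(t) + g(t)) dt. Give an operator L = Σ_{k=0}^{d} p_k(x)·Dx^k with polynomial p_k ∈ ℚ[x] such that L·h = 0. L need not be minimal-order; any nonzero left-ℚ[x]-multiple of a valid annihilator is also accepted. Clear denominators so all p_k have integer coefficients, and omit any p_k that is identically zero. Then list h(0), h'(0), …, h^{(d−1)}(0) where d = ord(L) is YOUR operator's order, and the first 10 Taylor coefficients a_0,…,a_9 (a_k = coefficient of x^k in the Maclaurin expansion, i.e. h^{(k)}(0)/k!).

L = (33 + 117·x + 117·x^2 + 90·x^3)·Dx + (-25 - 102·x - 303·x^2 - 378·x^3 - 225·x^4)·Dx^2 + (-2 + 22·x + 90·x^2 - 38·x^3 - 198·x^4 - 90·x^5)·Dx^3  (order 3).
h: a_k = 0, 2, 2, -17/6, 3/16, -145/32, 677/384, -21965/1792, 50667/4096, -3371725/73728, …
ICs: h(0) = 0, h′(0) = 2, h′′(0) = 4.

f: a_k = 4, 6, -9/2, 27/4, -405/32, 1701/64, -15309/256, 72171/512, -2814669/8192, 14073345/16384, …
g: a_k = -2, -2, -4, -6, -10, -16, -26, -42, -68, -110, …
f+g: L₀ = lclm(L_f,L_g), ord ≤ 1+1.
Integrate: L := L₀·Dx.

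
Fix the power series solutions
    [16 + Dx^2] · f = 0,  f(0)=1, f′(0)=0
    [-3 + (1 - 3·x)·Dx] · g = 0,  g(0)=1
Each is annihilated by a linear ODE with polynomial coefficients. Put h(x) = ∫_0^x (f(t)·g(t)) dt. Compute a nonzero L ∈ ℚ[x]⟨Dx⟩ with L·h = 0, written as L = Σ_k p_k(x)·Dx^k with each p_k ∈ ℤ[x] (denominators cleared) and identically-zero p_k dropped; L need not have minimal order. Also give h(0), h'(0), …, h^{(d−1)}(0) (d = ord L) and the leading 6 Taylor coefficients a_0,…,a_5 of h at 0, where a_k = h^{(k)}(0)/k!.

L = (-16 + 48·x)·Dx + 6·Dx^2 + (-1 + 3·x)·Dx^3  (order 3).
h: a_k = 0, 1, 3/2, 1/3, 3/4, 59/15, …
ICs: h(0) = 0, h′(0) = 1, h′′(0) = 3.

f: a_k = 1, 0, -8, 0, 32/3, 0, …
g: a_k = 1, 3, 9, 27, 81, 243, …
Product ⇒ symmetric product L₀, ord ≤ 2.
Integrate: L := L₀·Dx.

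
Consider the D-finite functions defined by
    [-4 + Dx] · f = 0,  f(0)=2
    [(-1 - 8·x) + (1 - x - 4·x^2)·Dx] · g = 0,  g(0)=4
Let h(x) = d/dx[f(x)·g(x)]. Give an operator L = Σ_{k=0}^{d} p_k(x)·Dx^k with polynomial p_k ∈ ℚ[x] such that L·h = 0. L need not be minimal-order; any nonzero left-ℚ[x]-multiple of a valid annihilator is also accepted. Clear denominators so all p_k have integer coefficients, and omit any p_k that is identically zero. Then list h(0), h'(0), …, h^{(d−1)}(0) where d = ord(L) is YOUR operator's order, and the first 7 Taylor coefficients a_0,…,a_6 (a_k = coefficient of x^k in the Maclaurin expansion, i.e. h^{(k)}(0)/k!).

f: a_k = 2, 8, 16, 64/3, 64/3, 256/15, 512/45, …
g: a_k = 4, 4, 20, 36, 116, 260, 724, …
Sym-product of L_f,L_g gives L₀ (≤ ord 1).
Derive L from L₀ (diff closure).
L = (34 + 48·x - 112·x^2 - 128·x^3 + 256·x^4) + (-5 + x + 40·x^2 - 64·x^4)·Dx  (order 1).
h: a_k = 40, 272, 1144, 12128/3, 39064/3, 120464/3, 5397688/45, …
ICs: h(0) = 40.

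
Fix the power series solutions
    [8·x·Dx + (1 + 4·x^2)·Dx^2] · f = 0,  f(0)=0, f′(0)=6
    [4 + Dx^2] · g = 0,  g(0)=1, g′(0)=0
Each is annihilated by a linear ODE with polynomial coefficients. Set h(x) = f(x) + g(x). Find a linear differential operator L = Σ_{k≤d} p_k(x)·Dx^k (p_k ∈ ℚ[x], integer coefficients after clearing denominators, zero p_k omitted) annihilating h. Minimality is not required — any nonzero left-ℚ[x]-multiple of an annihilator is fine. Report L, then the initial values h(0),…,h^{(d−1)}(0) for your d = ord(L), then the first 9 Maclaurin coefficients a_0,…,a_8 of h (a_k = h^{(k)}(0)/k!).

L = (-352·x + 1792·x^3 + 512·x^5)·Dx + (-4 + 112·x^2 + 576·x^4 + 256·x^6)·Dx^2 + (-88·x + 448·x^3 + 128·x^5)·Dx^3 + (-1 + 28·x^2 + 144·x^4 + 64·x^6)·Dx^4  (order 4).
h: a_k = 1, 6, -2, -8, 2/3, 96/5, -4/45, -384/7, 2/315, …
ICs: h(0) = 1, h′(0) = 6, h′′(0) = -4, h′′′(0) = -48.

f: a_k = 0, 6, 0, -8, 0, 96/5, 0, -384/7, 0, …
g: a_k = 1, 0, -2, 0, 2/3, 0, -4/45, 0, 2/315, …
h₀=f+g: left-lcm gives L₀, ord ≤ 4.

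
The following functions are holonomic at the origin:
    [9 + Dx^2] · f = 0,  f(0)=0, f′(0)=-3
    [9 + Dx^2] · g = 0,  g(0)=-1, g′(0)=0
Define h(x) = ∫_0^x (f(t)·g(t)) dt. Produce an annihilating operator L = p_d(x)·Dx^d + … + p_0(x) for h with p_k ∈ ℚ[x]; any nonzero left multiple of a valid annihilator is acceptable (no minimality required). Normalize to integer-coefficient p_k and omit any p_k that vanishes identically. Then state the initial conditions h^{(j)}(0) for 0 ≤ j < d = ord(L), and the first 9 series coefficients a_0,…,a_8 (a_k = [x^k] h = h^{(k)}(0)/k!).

f: a_k = 0, -3, 0, 9/2, 0, -81/40, 0, 243/560, 0, …
g: a_k = -1, 0, 9/2, 0, -27/8, 0, 81/80, 0, -729/4480, …
h₀=f·g: eliminate ⇒ L₀, order ≤ 2·2.
Integrate: L := L₀·Dx.
L = 36·Dx^2 + Dx^4  (order 4).
h: a_k = 0, 0, 3/2, 0, -9/2, 0, 27/5, 0, -243/70, …
ICs: h(0) = 0, h′(0) = 0, h′′(0) = 3, h′′′(0) = 0.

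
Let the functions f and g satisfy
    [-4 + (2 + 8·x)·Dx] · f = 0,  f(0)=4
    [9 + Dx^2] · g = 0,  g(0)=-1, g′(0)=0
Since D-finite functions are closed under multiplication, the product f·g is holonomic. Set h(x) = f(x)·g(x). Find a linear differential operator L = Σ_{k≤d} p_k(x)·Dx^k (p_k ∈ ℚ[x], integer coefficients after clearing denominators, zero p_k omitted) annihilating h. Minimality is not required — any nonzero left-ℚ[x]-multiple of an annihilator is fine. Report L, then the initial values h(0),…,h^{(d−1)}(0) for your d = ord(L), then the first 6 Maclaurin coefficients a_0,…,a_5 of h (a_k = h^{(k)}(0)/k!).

L = (21 + 72·x + 144·x^2) + (-4 - 16·x)·Dx + (1 + 8·x + 16·x^2)·Dx^2  (order 2).
h: a_k = -4, -8, 26, 20, -19/2, -67, …
ICs: h(0) = -4, h′(0) = -8.

f: a_k = 4, 8, -8, 16, -40, 112, …
g: a_k = -1, 0, 9/2, 0, -27/8, 0, …
h₀=f·g: eliminate ⇒ L₀, order ≤ 1·2.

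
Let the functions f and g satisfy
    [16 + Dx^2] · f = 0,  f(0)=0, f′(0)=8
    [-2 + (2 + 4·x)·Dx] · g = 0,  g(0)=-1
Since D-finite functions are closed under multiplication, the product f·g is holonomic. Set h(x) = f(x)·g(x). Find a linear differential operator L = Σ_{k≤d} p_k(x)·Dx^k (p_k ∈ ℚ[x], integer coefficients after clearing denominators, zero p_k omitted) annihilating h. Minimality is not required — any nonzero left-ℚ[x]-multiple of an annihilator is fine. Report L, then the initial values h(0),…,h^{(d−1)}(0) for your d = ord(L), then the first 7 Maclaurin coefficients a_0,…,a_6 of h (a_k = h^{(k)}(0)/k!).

L = (19 + 64·x + 64·x^2) + (-2 - 4·x)·Dx + (1 + 4·x + 4·x^2)·Dx^2  (order 2).
h: a_k = 0, -8, -8, 76/3, 52/3, -341/15, -67/5, …
ICs: h(0) = 0, h′(0) = -8.

f: a_k = 0, 8, 0, -64/3, 0, 256/15, 0, …
g: a_k = -1, -1, 1/2, -1/2, 5/8, -7/8, 21/16, …
Sym-product of L_f,L_g gives L₀ (≤ ord 2).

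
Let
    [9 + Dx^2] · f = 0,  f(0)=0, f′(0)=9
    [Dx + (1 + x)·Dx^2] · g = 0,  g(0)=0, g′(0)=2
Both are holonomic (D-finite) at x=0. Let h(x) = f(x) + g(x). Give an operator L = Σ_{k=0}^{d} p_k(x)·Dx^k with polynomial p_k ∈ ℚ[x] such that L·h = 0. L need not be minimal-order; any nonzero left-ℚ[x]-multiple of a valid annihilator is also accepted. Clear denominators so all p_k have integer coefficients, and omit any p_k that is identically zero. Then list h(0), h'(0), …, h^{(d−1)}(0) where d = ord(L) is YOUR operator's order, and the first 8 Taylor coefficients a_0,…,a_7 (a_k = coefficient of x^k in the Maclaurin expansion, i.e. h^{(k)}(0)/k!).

L = (135 + 162·x + 81·x^2)·Dx + (99 + 261·x + 243·x^2 + 81·x^3)·Dx^2 + (15 + 18·x + 9·x^2)·Dx^3 + (11 + 29·x + 27·x^2 + 9·x^3)·Dx^4  (order 4).
h: a_k = 0, 11, -1, -77/6, -1/2, 259/40, -1/3, -569/560, …
ICs: h(0) = 0, h′(0) = 11, h′′(0) = -2, h′′′(0) = -77.

f: a_k = 0, 9, 0, -27/2, 0, 243/40, 0, -729/560, …
g: a_k = 0, 2, -1, 2/3, -1/2, 2/5, -1/3, 2/7, …
Sum ⇒ L₀ = lclm(L_f,L_g) in ℚ(x)⟨Dx⟩.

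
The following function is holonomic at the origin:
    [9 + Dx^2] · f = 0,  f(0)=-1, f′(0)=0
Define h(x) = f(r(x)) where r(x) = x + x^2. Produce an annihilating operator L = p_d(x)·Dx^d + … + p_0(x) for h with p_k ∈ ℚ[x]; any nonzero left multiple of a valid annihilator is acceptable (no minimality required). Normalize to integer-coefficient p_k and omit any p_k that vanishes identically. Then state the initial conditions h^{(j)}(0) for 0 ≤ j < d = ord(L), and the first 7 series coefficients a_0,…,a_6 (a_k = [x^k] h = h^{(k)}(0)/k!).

f: a_k = -1, 0, 9/2, 0, -27/8, 0, 81/80, …
h₀=f(r): pull back L_f along r ⇒ L₀.
L = (9 + 54·x + 108·x^2 + 72·x^3) - 2·Dx + (1 + 2·x)·Dx^2  (order 2).
h: a_k = -1, 0, 9/2, 9, 9/8, -27/2, -1539/80, …
ICs: h(0) = -1, h′(0) = 0.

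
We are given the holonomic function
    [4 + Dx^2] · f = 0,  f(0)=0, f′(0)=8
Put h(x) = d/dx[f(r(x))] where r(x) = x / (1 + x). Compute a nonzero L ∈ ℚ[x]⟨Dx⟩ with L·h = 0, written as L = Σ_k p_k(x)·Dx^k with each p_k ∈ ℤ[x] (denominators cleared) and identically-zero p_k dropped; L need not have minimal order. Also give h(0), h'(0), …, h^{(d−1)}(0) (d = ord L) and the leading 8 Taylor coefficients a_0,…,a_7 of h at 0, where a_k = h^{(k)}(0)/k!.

L = (10 + 12·x + 6·x^2) + (6 + 18·x + 18·x^2 + 6·x^3)·Dx + (1 + 4·x + 6·x^2 + 4·x^3 + x^4)·Dx^2  (order 2).
h: a_k = 8, -16, 8, 32, -344/3, 240, -17672/45, 24256/45, …
ICs: h(0) = 8, h′(0) = -16.

f: a_k = 0, 8, 0, -16/3, 0, 16/15, 0, -32/315, …
Change of var in L_f (x↦r) gives L₀.
Derive L from L₀ (diff closure).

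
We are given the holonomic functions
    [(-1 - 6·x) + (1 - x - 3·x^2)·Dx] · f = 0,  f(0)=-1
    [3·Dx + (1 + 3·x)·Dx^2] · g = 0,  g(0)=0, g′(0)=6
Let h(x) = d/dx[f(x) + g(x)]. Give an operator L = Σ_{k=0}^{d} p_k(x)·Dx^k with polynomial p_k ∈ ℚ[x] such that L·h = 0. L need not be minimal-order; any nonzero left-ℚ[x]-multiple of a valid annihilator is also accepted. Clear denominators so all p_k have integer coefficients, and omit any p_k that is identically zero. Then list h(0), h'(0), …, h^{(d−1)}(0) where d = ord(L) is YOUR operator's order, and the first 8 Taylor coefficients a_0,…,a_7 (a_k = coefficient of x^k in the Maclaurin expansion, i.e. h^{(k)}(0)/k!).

L = (270 + 1422·x + 3780·x^2 + 2916·x^3 + 2916·x^4) + (24 + 468·x + 2736·x^2 + 5616·x^3 + 5994·x^4 + 4860·x^5)·Dx + (-11 - 79·x - 129·x^2 + 171·x^3 + 783·x^4 + 1377·x^5 + 972·x^6)·Dx^2  (order 2).
h: a_k = 5, -26, 33, -238, 286, -2040, 2855, -17186, …
ICs: h(0) = 5, h′(0) = -26.

f: a_k = -1, -1, -4, -7, -19, -40, -97, -217, …
g: a_k = 0, 6, -9, 18, -81/2, 486/5, -243, 4374/7, …
Sum ⇒ L₀ = lclm(L_f,L_g) in ℚ(x)⟨Dx⟩.
Derive L from L₀ (diff closure).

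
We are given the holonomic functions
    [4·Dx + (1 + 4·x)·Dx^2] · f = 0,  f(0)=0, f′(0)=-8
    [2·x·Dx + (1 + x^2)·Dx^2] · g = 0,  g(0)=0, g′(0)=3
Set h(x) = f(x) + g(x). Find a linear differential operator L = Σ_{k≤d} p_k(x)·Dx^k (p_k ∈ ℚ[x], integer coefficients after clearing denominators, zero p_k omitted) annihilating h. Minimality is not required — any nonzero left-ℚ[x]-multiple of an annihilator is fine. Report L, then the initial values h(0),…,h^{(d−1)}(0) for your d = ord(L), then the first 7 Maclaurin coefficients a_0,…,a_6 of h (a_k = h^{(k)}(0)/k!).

L = (-4 - 48·x + 12·x^2 + 16·x^3)·Dx + (-17 - 8·x - 45·x^2 + 24·x^3 + 32·x^4)·Dx^2 + (-2 - 7·x + 4·x^2 + x^3 + 6·x^4 + 8·x^5)·Dx^3  (order 3).
h: a_k = 0, -5, 16, -131/3, 128, -409, 4096/3, …
ICs: h(0) = 0, h′(0) = -5, h′′(0) = 32.

f: a_k = 0, -8, 16, -128/3, 128, -2048/5, 4096/3, …
g: a_k = 0, 3, 0, -1, 0, 3/5, 0, …
L₀ := lclm(L_f,L_g); ord L₀ ≤ 2+2.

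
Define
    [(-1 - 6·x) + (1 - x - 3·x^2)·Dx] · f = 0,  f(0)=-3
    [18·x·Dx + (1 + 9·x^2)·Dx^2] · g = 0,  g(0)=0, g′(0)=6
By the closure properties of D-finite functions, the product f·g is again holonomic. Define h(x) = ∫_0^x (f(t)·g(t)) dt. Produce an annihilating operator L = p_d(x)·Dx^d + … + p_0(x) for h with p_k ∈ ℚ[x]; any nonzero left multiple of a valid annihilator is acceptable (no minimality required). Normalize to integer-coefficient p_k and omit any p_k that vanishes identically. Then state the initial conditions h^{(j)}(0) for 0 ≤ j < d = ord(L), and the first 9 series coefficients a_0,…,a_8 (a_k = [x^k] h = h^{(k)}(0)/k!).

L = (6 + 18·x + 162·x^2)·Dx + (2 - 6·x + 36·x^2 + 162·x^3)·Dx^2 + (-1 + x - 6·x^2 + 9·x^3 + 27·x^4)·Dx^3  (order 3).
h: a_k = 0, 0, -9, -6, -9/2, -72/5, -348/5, -3168/35, -207/140, …
ICs: h(0) = 0, h′(0) = 0, h′′(0) = -18.

f: a_k = -3, -3, -12, -21, -57, -120, -291, -651, -1524, …
g: a_k = 0, 6, 0, -18, 0, 486/5, 0, -4374/7, 0, …
h₀=f·g: eliminate ⇒ L₀, order ≤ 1·2.
∫: right-multiply L₀ by Dx.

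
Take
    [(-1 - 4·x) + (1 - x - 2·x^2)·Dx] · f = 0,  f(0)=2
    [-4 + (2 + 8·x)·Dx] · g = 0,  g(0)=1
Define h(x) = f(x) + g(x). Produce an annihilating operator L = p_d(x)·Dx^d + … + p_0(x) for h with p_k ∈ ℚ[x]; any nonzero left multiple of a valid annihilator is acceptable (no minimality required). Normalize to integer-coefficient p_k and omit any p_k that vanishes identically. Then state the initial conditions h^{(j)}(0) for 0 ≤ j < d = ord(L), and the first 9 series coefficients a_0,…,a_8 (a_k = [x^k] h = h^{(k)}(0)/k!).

f: a_k = 2, 2, 6, 10, 22, 42, 86, 170, 342, …
g: a_k = 1, 2, -2, 4, -10, 28, -84, 264, -858, …
f+g: L₀ = lclm(L_f,L_g), ord ≤ 1+1.
L = (-16 - 84·x - 120·x^2 - 160·x^3) + (10 + 52·x + 204·x^2 + 400·x^3 + 400·x^4)·Dx + (1 - 7·x - 56·x^2 - 8·x^3 + 200·x^4 + 160·x^5)·Dx^2  (order 2).
h: a_k = 3, 4, 4, 14, 12, 70, 2, 434, -516, …
ICs: h(0) = 3, h′(0) = 4.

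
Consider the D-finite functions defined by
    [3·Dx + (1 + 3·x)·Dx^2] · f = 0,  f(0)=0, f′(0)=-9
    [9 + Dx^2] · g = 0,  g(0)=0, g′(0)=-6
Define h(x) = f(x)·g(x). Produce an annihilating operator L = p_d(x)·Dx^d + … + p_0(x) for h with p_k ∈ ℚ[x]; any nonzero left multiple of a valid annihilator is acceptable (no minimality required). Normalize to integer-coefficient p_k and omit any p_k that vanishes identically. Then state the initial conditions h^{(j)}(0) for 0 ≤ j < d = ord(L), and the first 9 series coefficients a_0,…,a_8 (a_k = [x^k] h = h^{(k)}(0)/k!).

f: a_k = 0, -9, 27/2, -27, 243/4, -729/5, 729/2, -6561/7, 19683/8, …
g: a_k = 0, -6, 0, 9, 0, -81/20, 0, 243/280, 0, …
L₀ := L_f ⊗_s L_g (sym. prod.), ord ≤ 4.
L = (-81 + 486·x + 4617·x^2 + 11664·x^3 + 8748·x^4) + (36 + 540·x + 1944·x^2 + 1944·x^3)·Dx + (180·x + 1134·x^2 + 2592·x^3 + 1944·x^4)·Dx^2 + (4 + 60·x + 216·x^2 + 216·x^3)·Dx^3 + (1 + 14·x + 69·x^2 + 144·x^3 + 108·x^4)·Dx^4  (order 4).
h: a_k = 0, 0, 54, -81, 81, -243, 2673/4, -67797/40, 247131/56, …
ICs: h(0) = 0, h′(0) = 0, h′′(0) = 108, h′′′(0) = -486.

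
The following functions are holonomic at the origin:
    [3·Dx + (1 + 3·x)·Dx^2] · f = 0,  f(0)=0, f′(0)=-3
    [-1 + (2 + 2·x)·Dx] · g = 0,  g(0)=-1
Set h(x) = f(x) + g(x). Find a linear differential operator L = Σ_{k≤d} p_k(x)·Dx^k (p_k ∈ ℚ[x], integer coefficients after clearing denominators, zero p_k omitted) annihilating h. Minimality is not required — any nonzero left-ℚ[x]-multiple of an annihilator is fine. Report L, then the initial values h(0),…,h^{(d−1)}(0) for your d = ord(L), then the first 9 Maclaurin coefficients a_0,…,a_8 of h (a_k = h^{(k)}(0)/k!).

f: a_k = 0, -3, 9/2, -9, 81/4, -243/5, 243/2, -2187/7, 6561/8, …
g: a_k = -1, -1/2, 1/8, -1/16, 5/128, -7/256, 21/1024, -33/2048, 429/32768, …
h₀=f+g: left-lcm gives L₀, ord ≤ 3.
L = (27 + 9·x)·Dx + (69 + 126·x + 45·x^2)·Dx^2 + (10 + 46·x + 54·x^2 + 18·x^3)·Dx^3  (order 3).
h: a_k = -1, -7/2, 37/8, -145/16, 2597/128, -62243/1280, 124437/1024, -4479207/14336, 26874285/32768, …
ICs: h(0) = -1, h′(0) = -7/2, h′′(0) = 37/4.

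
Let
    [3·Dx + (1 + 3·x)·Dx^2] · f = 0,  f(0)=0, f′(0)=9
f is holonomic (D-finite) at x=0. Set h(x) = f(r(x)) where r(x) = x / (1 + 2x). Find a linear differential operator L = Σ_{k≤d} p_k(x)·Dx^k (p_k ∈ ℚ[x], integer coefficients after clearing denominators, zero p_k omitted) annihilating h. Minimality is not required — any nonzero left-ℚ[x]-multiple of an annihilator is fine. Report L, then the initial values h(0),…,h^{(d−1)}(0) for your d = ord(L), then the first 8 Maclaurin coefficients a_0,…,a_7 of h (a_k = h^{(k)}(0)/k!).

f: a_k = 0, 9, -27/2, 27, -243/4, 729/5, -729/2, 6561/7, …
h₀=f(r): pull back L_f along r ⇒ L₀.
L = (7 + 20·x)·Dx + (1 + 7·x + 10·x^2)·Dx^2  (order 2).
h: a_k = 0, 9, -63/2, 117, -1827/4, 9279/5, -15561/2, 233991/7, …
ICs: h(0) = 0, h′(0) = 9.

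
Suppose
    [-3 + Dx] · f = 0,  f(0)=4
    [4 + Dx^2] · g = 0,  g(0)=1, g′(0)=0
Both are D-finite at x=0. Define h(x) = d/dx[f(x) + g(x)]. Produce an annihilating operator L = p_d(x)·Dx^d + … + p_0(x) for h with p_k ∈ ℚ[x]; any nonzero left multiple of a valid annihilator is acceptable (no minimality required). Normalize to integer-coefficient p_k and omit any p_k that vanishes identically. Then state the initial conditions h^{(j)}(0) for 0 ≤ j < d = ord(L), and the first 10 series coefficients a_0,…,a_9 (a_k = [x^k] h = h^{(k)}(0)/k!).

f: a_k = 4, 12, 18, 18, 27/2, 81/10, 81/20, 243/140, 729/1120, 243/1120, …
g: a_k = 1, 0, -2, 0, 2/3, 0, -4/45, 0, 2/315, 0, …
h₀=f+g: left-lcm gives L₀, ord ≤ 3.
h₀' ⇒ L via d/dx closure of L₀.
L = 12 - 4·Dx + 3·Dx^2 - Dx^3  (order 3).
h: a_k = 12, 32, 54, 170/3, 81/2, 713/30, 243/20, 1325/252, 2187/1120, 8399/12960, …
ICs: h(0) = 12, h′(0) = 32, h′′(0) = 108.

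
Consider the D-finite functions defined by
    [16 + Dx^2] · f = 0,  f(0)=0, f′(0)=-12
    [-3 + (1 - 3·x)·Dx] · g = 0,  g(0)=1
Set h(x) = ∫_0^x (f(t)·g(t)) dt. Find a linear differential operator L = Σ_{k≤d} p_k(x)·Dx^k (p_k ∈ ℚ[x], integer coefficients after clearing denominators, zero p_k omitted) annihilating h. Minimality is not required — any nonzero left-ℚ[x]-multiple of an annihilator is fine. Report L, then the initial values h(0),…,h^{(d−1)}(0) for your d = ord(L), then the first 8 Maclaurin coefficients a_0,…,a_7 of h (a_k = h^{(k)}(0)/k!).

f: a_k = 0, -12, 0, 32, 0, -128/5, 0, 1024/105, …
g: a_k = 1, 3, 9, 27, 81, 243, 729, 2187, …
Sym-product of L_f,L_g gives L₀ (≤ ord 2).
h=∫h₀ ⇒ L = L₀·Dx.
L = (-16 + 48·x)·Dx + 6·Dx^2 + (-1 + 3·x)·Dx^3  (order 3).
h: a_k = 0, 0, -6, -12, -19, -228/5, -1774/15, -10644/35, …
ICs: h(0) = 0, h′(0) = 0, h′′(0) = -12.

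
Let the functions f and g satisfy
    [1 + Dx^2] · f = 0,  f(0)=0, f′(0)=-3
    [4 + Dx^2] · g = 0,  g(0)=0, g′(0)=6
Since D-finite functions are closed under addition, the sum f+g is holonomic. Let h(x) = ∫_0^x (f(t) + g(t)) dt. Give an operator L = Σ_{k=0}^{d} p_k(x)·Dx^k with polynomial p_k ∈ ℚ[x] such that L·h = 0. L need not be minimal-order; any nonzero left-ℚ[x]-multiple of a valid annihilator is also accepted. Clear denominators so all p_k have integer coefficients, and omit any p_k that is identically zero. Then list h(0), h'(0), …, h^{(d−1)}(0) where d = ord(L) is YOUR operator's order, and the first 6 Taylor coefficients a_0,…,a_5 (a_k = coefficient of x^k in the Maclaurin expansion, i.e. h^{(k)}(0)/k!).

f: a_k = 0, -3, 0, 1/2, 0, -1/40, …
g: a_k = 0, 6, 0, -4, 0, 4/5, …
Sum ⇒ L₀ = lclm(L_f,L_g) in ℚ(x)⟨Dx⟩.
h=∫h₀ ⇒ L = L₀·Dx.
L = 4·Dx + 5·Dx^3 + Dx^5  (order 5).
h: a_k = 0, 0, 3/2, 0, -7/8, 0, …
ICs: h(0) = 0, h′(0) = 0, h′′(0) = 3, h′′′(0) = 0, h′′′′(0) = -21.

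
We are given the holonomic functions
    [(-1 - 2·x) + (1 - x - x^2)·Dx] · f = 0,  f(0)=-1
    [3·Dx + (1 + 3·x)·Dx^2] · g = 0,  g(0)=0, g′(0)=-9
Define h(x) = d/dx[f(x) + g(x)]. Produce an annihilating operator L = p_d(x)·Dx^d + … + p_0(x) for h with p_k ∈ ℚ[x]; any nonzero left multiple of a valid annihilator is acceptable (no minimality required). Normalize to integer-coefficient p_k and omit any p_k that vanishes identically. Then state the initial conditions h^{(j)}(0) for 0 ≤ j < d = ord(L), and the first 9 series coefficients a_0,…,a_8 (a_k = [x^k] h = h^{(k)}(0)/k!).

L = (126 + 342·x + 468·x^2 + 180·x^3 + 108·x^4) + (156·x + 576·x^2 + 672·x^3 + 378·x^4 + 180·x^5)·Dx + (-7 - 35·x - 29·x^2 + 63·x^3 + 99·x^4 + 93·x^5 + 36·x^6)·Dx^2  (order 2).
h: a_k = -10, 23, -90, 223, -769, 2109, -6708, 19411, -59544, …
ICs: h(0) = -10, h′(0) = 23.

f: a_k = -1, -1, -2, -3, -5, -8, -13, -21, -34, …
g: a_k = 0, -9, 27/2, -27, 243/4, -729/5, 729/2, -6561/7, 19683/8, …
Sum ⇒ L₀ = lclm(L_f,L_g) in ℚ(x)⟨Dx⟩.
Derive L from L₀ (diff closure).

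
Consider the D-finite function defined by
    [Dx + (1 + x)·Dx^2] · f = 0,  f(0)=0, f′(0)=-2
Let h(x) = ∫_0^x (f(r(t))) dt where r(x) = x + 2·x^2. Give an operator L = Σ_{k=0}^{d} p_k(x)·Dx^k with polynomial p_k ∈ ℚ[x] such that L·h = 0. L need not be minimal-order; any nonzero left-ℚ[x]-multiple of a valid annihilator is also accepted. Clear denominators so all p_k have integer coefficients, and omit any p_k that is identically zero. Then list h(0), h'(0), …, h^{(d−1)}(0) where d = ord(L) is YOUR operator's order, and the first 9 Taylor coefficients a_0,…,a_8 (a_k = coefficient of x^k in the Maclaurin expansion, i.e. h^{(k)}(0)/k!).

f: a_k = 0, -2, 1, -2/3, 1/2, -2/5, 1/3, -2/7, 1/4, …
Substitute x→r, Dx→(1/r')Dx; clear ⇒ L₀.
∫: right-multiply L₀ by Dx.
L = (-3 + 4·x + 8·x^2)·Dx^2 + (1 + 5·x + 6·x^2 + 8·x^3)·Dx^3  (order 3).
h: a_k = 0, 0, -1, -1, 5/6, 1/10, -11/15, 3/7, 13/28, …
ICs: h(0) = 0, h′(0) = 0, h′′(0) = -2.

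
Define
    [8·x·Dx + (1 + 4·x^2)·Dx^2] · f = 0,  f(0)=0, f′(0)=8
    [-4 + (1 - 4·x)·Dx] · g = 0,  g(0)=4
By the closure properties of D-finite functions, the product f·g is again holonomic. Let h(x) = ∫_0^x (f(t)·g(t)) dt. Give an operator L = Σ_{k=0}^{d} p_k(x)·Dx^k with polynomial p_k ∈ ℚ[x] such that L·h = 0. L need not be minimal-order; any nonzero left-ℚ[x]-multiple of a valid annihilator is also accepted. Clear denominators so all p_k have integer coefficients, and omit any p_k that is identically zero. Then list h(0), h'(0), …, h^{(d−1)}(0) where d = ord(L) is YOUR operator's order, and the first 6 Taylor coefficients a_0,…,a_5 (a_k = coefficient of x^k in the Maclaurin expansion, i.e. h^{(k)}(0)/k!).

f: a_k = 0, 8, 0, -32/3, 0, 128/5, …
g: a_k = 4, 16, 64, 256, 1024, 4096, …
L₀ := L_f ⊗_s L_g (sym. prod.), ord ≤ 2.
h=∫₀ˣh₀: take L = L₀·Dx.
L = 32·x·Dx + (8 - 8·x + 64·x^2)·Dx^2 + (-1 + 4·x - 4·x^2 + 16·x^3)·Dx^3  (order 3).
h: a_k = 0, 0, 16, 128/3, 352/3, 5632/15, …
ICs: h(0) = 0, h′(0) = 0, h′′(0) = 32.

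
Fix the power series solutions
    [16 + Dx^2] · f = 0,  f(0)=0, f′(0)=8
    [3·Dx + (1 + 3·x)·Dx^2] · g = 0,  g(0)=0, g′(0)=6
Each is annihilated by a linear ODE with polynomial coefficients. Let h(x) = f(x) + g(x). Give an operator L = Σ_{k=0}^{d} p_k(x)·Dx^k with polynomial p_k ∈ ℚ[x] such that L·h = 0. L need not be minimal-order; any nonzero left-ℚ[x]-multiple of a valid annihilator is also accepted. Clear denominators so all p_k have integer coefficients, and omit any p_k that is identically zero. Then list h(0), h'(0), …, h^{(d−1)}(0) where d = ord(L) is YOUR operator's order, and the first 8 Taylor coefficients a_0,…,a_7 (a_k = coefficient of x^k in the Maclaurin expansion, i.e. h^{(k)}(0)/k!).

f: a_k = 0, 8, 0, -64/3, 0, 256/15, 0, -2048/315, …
g: a_k = 0, 6, -9, 18, -81/2, 486/5, -243, 4374/7, …
L₀ := lclm(L_f,L_g); ord L₀ ≤ 2+2.
L = (1680 + 2304·x + 3456·x^2)·Dx + (272 + 1584·x + 3456·x^2 + 3456·x^3)·Dx^2 + (105 + 144·x + 216·x^2)·Dx^3 + (17 + 99·x + 216·x^2 + 216·x^3)·Dx^4  (order 4).
h: a_k = 0, 14, -9, -10/3, -81/2, 1714/15, -243, 27826/45, …
ICs: h(0) = 0, h′(0) = 14, h′′(0) = -18, h′′′(0) = -20.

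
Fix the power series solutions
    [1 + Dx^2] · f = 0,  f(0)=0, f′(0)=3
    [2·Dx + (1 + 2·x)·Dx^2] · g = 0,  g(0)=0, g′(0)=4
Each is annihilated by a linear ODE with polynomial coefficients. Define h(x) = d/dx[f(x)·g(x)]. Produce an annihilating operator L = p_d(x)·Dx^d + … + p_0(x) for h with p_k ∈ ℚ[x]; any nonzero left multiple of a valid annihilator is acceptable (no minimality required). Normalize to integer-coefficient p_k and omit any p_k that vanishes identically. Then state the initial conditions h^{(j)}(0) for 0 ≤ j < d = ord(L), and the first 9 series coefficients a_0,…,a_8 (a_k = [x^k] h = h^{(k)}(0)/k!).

L = (-52 - 31·x - 87·x^2 - 96·x^3 - 8·x^4 + 48·x^5 + 16·x^6) + (-33 - 98·x - 80·x^2 + 80·x^4 + 32·x^5)·Dx + (-55 - 46·x - 110·x^2 - 96·x^3 + 32·x^4 + 96·x^5 + 32·x^6)·Dx^2 + (-33 - 98·x - 80·x^2 + 80·x^4 + 32·x^5)·Dx^3 + (-3 - 15·x - 23·x^2 + 40·x^4 + 48·x^5 + 16·x^6)·Dx^4  (order 4).
h: a_k = 0, 24, -36, 56, -110, 215, -4207/10, 86894/105, -228729/140, …
ICs: h(0) = 0, h′(0) = 24, h′′(0) = -72, h′′′(0) = 336.

f: a_k = 0, 3, 0, -1/2, 0, 1/40, 0, -1/1680, 0, …
g: a_k = 0, 4, -4, 16/3, -8, 64/5, -64/3, 256/7, -64, …
Sym-product of L_f,L_g gives L₀ (≤ ord 4).
Differentiate: ansatz ord ≤ ord L₀ ⇒ L.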